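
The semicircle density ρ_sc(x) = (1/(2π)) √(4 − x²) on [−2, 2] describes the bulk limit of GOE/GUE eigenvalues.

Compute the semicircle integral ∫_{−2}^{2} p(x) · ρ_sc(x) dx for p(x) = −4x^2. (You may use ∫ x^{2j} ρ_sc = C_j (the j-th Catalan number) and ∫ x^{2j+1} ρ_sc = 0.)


Write p(x) = Σ a_i x^i, split into monomials and integrate each against ρ_sc separately.
Using ∫ x^{2j} ρ_sc = C_j = (1/(j+1)) C(2j, j) (Catalan numbers) and ∫ x^{2j+1} ρ_sc = 0 (odd monomials vanish by symmetry):
  i = 2 (even): a_2 · C_{1} = -4 · 1 = -4

Summing the contributions: ∫_{−2}^{2} p(x) ρ_sc(x) dx = -4.


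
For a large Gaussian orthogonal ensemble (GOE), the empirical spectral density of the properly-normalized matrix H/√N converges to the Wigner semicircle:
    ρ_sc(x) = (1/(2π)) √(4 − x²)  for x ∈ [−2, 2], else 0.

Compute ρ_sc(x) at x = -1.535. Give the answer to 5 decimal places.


ρ_sc(x) = (1/(2π)) √(4 − x²). With x = -1.535:
  4 − x² = 4 − (-1.535)² = 4 − 2.356225 = 1.643775.
  √(4 − x²) = 1.282098.
  1/(2π) = 0.159155.
  ρ_sc(-1.535) = 0.159155 · 1.282098 = 0.204052.

Rounded to 5 decimal places: ρ_sc(-1.535) ≈ 0.20405.


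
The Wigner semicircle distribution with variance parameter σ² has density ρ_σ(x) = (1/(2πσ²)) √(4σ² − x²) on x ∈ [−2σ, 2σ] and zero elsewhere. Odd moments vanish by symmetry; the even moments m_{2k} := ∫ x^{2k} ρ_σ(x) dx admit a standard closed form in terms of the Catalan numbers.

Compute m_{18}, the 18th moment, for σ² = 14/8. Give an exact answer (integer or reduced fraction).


By the scaled semicircle moment identity, m_{2k} = σ^{2k} · C_k with k = 9.
C_9 = (1/(k+1)) · C(2k, k) = (1/10) · C(18, 9) = (1/10) · 48620 = 4862.
σ^{2k} = (σ²)^k = (14/8)^9 = 40353607/262144.

Therefore m_{18} = σ^{18} · C_9 = (40353607/262144) · 4862 = 98099618617/131072.


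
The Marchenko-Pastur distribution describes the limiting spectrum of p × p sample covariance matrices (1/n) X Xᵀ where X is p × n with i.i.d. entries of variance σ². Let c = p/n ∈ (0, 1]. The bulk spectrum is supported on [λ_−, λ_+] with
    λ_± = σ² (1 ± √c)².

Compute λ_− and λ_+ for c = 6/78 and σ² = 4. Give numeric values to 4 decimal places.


c = 6/78 = 0.076923; √c = 0.277350.
λ_− = σ² (1 − √c)² = 4 · (1 − 0.277350)² = 4 · (0.722650)² = 2.088892.
λ_+ = σ² (1 + √c)² = 4 · (1 + 0.277350)² = 4 · (1.277350)² = 6.526493.

Rounded to 4 decimal places: λ_− ≈ 2.0889, λ_+ ≈ 6.5265.


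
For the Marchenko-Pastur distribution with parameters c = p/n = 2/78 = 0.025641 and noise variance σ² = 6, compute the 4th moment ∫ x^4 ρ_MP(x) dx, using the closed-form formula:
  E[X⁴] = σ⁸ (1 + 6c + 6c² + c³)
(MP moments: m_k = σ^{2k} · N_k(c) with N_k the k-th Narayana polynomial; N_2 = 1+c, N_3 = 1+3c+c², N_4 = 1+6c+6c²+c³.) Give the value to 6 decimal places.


E[X⁴] = σ⁸ (1 + 6c + 6c² + c³) (fourth MP moment). With σ² = 6 (so σ⁸ = 1296) and c = 2/78 = 0.025641: E[X⁴] = 1296 · (1 + 6·0.025641 + 6·(0.025641)² + (0.025641)³) = 1296 · 1.157808.

So E[X^4] = 1500.518889.


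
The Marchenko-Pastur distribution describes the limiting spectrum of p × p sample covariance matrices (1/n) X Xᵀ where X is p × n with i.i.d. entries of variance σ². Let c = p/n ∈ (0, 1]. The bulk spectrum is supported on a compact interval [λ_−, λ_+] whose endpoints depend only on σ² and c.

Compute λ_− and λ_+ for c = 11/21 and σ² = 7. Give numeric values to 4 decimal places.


c = 11/21 = 0.523810; √c = 0.723747.
λ_− = σ² (1 − √c)² = 7 · (1 − 0.723747)² = 7 · (0.276253)² = 0.534211.
λ_+ = σ² (1 + √c)² = 7 · (1 + 0.723747)² = 7 · (1.723747)² = 20.799123.

Rounded to 4 decimal places: λ_− ≈ 0.5342, λ_+ ≈ 20.7991.


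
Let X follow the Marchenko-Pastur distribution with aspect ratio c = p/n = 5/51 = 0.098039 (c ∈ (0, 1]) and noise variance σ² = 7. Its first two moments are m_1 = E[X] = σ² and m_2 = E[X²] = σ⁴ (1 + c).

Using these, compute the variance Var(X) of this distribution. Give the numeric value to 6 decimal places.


m_1 = E[X] = σ² = 7, so m_1² = 49.
m_2 = E[X²] = σ⁴ (1 + c) = 49 · (1 + 0.098039) = 49 · 1.098039 = 53.803922.
(Note m_2 − m_1² simplifies to c · σ⁴ = 0.098039 · 49.)

Var(X) = m_2 − m_1² = 53.803922 − 49 = 4.803922.


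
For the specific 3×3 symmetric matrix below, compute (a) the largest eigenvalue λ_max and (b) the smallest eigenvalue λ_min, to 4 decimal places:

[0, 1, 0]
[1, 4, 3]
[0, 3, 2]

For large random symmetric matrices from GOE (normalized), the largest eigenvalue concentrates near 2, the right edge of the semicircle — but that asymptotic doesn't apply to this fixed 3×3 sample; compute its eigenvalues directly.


Since M is real symmetric, all three eigenvalues are real; they are the roots of det(λI − M) = λ³ − (tr M) λ² + s λ − det M, where s is the sum of the principal 2×2 minors.
tr M = 0 + 4 + 2 = 6.
s = (0·4 − 1²) + (0·2 − 0²) + (4·2 − 3²) = -1 + 0 + (-1) = -2.
det M (expand along row 1) = 0·(-1) − 1·2 + 0·3 = -2.
Characteristic polynomial: λ³ − 6λ² − 2λ + 2 = 0.
Substitute λ = y + (tr M)/3 = y + 2.000000 to remove the quadratic term: y³ + p·y + q = 0 with p = s − (tr M)²/3 = -14.000000 and q = −2(tr M)³/27 + (tr M)·s/3 − det M = -18.000000.
Three real roots ⇒ use the trigonometric (Viète) form: r = 2√(−p/3) = 4.320494, φ = arccos(3q/(p·r)) = arccos(0.892755) = 0.467373 rad.
y_k = r·cos(φ/3 − 2πk/3) for k = 0, 1, 2 gives y = 4.268169, -1.553523, -2.714645.
λ_k = y_k + 2.000000 gives λ = 6.2682, 0.4465, -0.7146 (check: the sum is 6.0000 = tr M).

Hence λ_max = 6.2682 and λ_min = -0.7146.


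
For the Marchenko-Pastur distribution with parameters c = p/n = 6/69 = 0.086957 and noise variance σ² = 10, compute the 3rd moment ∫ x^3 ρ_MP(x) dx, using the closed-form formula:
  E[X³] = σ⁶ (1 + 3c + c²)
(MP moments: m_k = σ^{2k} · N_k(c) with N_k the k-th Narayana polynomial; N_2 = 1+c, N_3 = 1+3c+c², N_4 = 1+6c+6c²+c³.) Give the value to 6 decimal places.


E[X³] = σ⁶ (1 + 3c + c²) (third MP moment). With σ² = 10 (so σ⁶ = 1000) and c = 6/69 = 0.086957: E[X³] = 1000 · (1 + 3·0.086957 + (0.086957)²) = 1000 · 1.268431.

So E[X^3] = 1268.431002.


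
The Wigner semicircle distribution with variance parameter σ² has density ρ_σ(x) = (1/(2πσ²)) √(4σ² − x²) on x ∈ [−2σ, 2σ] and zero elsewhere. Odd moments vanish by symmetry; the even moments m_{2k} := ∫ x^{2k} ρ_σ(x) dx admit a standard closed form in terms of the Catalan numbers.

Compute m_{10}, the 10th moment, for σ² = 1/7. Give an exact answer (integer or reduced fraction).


By the scaled semicircle moment identity, m_{2k} = σ^{2k} · C_k with k = 5.
C_5 = (1/(k+1)) · C(2k, k) = (1/6) · C(10, 5) = (1/6) · 252 = 42.
σ^{2k} = (σ²)^k = (1/7)^5 = 1/16807.

Therefore m_{10} = σ^{10} · C_5 = (1/16807) · 42 = 6/2401.


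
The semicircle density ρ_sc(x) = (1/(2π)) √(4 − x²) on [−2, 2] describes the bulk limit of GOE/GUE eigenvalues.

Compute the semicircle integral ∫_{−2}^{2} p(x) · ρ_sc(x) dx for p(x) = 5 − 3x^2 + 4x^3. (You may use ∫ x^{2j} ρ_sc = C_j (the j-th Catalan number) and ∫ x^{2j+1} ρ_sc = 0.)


Write p(x) = Σ a_i x^i, split into monomials and integrate each against ρ_sc separately.
Using ∫ x^{2j} ρ_sc = C_j = (1/(j+1)) C(2j, j) (Catalan numbers) and ∫ x^{2j+1} ρ_sc = 0 (odd monomials vanish by symmetry):
  i = 0 (even): a_0 · C_{0} = 5 · 1 = 5
  i = 2 (even): a_2 · C_{1} = -3 · 1 = -3
  i = 3 (odd): ∫ x^3 ρ_sc = 0 (vanishes)

Summing the contributions: ∫_{−2}^{2} p(x) ρ_sc(x) dx = 5 + (-3) = 2.


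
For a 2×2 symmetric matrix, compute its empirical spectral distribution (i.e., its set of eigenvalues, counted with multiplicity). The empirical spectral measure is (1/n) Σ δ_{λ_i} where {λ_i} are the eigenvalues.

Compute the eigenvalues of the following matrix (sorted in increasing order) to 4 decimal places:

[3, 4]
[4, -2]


Since M is real symmetric, both eigenvalues are real; they are the roots of det(λI − M) = λ² − (tr M) λ + det M.
tr M = 3 + (-2) = 1.
det M = 3·(-2) − 4² = -6 − 16 = -22.
Characteristic polynomial: λ² − λ − 22 = 0.
Discriminant Δ = (tr M)² − 4·det M = 1 − (-88) = 89; √Δ = 9.433981.
λ = (tr M ± √Δ)/2 = (1 ± 9.433981)/2, giving (tr M − √Δ)/2 = -4.2170 and (tr M + √Δ)/2 = 5.2170.

Eigenvalues sorted in increasing order: [-4.2170, 5.2170].


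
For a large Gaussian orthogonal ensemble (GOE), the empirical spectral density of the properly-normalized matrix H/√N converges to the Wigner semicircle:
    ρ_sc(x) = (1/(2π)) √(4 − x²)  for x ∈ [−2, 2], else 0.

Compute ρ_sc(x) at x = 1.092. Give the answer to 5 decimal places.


ρ_sc(x) = (1/(2π)) √(4 − x²). With x = 1.092:
  4 − x² = 4 − (1.092)² = 4 − 1.192464 = 2.807536.
  √(4 − x²) = 1.675570.
  1/(2π) = 0.159155.
  ρ_sc(1.092) = 0.159155 · 1.675570 = 0.266675.

Rounded to 5 decimal places: ρ_sc(1.092) ≈ 0.26668.


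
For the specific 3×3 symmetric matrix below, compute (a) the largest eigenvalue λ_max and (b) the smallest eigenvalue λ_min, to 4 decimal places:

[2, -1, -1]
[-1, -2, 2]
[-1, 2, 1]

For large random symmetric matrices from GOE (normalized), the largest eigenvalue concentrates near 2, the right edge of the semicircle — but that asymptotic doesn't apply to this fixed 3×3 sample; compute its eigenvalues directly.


Since M is real symmetric, all three eigenvalues are real; they are the roots of det(λI − M) = λ³ − (tr M) λ² + s λ − det M, where s is the sum of the principal 2×2 minors.
tr M = 2 + (-2) + 1 = 1.
s = (2·(-2) − (-1)²) + (2·1 − (-1)²) + ((-2)·1 − 2²) = -5 + 1 + (-6) = -10.
det M (expand along row 1) = 2·(-6) − (-1)·1 + (-1)·(-4) = -7.
Characteristic polynomial: λ³ − λ² − 10λ + 7 = 0.
Substitute λ = y + (tr M)/3 = y + 0.333333 to remove the quadratic term: y³ + p·y + q = 0 with p = s − (tr M)²/3 = -10.333333 and q = −2(tr M)³/27 + (tr M)·s/3 − det M = 3.592593.
Three real roots ⇒ use the trigonometric (Viète) form: r = 2√(−p/3) = 3.711843, φ = arccos(3q/(p·r)) = arccos(-0.280995) = 1.855627 rad.
y_k = r·cos(φ/3 − 2πk/3) for k = 0, 1, 2 gives y = 3.024129, 0.351887, -3.376016.
λ_k = y_k + 0.333333 gives λ = 3.3575, 0.6852, -3.0427 (check: the sum is 1.0000 = tr M).

Hence λ_max = 3.3575 and λ_min = -3.0427.


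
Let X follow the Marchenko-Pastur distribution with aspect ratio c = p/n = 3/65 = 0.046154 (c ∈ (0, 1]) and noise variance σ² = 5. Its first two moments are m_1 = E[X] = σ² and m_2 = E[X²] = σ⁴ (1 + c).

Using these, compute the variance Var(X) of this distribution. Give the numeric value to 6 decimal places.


m_1 = E[X] = σ² = 5, so m_1² = 25.
m_2 = E[X²] = σ⁴ (1 + c) = 25 · (1 + 0.046154) = 25 · 1.046154 = 26.153846.
(Note m_2 − m_1² simplifies to c · σ⁴ = 0.046154 · 25.)

Var(X) = m_2 − m_1² = 26.153846 − 25 = 1.153846.


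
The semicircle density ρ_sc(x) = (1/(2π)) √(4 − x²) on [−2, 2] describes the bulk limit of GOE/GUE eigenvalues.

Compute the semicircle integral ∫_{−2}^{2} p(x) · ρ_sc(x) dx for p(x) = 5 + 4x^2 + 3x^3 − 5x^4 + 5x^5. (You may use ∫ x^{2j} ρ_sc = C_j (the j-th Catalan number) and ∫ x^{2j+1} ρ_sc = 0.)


Write p(x) = Σ a_i x^i, split into monomials and integrate each against ρ_sc separately.
Using ∫ x^{2j} ρ_sc = C_j = (1/(j+1)) C(2j, j) (Catalan numbers) and ∫ x^{2j+1} ρ_sc = 0 (odd monomials vanish by symmetry):
  i = 0 (even): a_0 · C_{0} = 5 · 1 = 5
  i = 2 (even): a_2 · C_{1} = 4 · 1 = 4
  i = 3 (odd): ∫ x^3 ρ_sc = 0 (vanishes)
  i = 4 (even): a_4 · C_{2} = -5 · 2 = -10
  i = 5 (odd): ∫ x^5 ρ_sc = 0 (vanishes)

Summing the contributions: ∫_{−2}^{2} p(x) ρ_sc(x) dx = 5 + 4 + (-10) = -1.


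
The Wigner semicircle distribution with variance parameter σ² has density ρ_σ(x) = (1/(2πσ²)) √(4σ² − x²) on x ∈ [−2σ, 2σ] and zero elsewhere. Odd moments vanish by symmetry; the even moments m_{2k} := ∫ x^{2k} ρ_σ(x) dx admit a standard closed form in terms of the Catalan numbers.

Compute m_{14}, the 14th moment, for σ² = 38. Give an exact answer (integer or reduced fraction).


By the scaled semicircle moment identity, m_{2k} = σ^{2k} · C_k with k = 7.
C_7 = (1/(k+1)) · C(2k, k) = (1/8) · C(14, 7) = (1/8) · 3432 = 429.
σ^{2k} = (σ²)^k = (38)^7 = 114415582592.

Therefore m_{14} = σ^{14} · C_7 = 114415582592 · 429 = 49084284931968.


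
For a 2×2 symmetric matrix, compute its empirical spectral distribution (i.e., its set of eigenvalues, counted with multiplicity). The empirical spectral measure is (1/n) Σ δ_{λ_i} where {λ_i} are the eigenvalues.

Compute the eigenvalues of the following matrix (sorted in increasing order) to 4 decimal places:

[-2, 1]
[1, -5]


Since M is real symmetric, both eigenvalues are real; they are the roots of det(λI − M) = λ² − (tr M) λ + det M.
tr M = -2 + (-5) = -7.
det M = (-2)·(-5) − 1² = 10 − 1 = 9.
Characteristic polynomial: λ² + 7λ + 9 = 0.
Discriminant Δ = (tr M)² − 4·det M = 49 − 36 = 13; √Δ = 3.605551.
λ = (tr M ± √Δ)/2 = (-7 ± 3.605551)/2, giving (tr M − √Δ)/2 = -5.3028 and (tr M + √Δ)/2 = -1.6972.

Eigenvalues sorted in increasing order: [-5.3028, -1.6972].


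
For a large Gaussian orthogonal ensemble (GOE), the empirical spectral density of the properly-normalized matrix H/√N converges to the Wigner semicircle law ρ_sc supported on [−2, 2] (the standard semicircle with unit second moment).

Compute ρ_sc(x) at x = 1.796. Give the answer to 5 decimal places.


ρ_sc(x) = (1/(2π)) √(4 − x²). With x = 1.796:
  4 − x² = 4 − (1.796)² = 4 − 3.225616 = 0.774384.
  √(4 − x²) = 0.879991.
  1/(2π) = 0.159155.
  ρ_sc(1.796) = 0.159155 · 0.879991 = 0.140055.

Rounded to 5 decimal places: ρ_sc(1.796) ≈ 0.14005.


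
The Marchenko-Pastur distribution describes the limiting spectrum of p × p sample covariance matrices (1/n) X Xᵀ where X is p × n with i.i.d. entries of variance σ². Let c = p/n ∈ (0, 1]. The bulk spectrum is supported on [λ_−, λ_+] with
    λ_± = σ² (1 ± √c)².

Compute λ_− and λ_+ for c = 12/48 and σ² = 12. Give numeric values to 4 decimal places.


c = 12/48 = 0.250000; √c = 0.500000.
λ_− = σ² (1 − √c)² = 12 · (1 − 0.500000)² = 12 · (0.500000)² = 3.000000.
λ_+ = σ² (1 + √c)² = 12 · (1 + 0.500000)² = 12 · (1.500000)² = 27.000000.

Rounded to 4 decimal places: λ_− ≈ 3.0000, λ_+ ≈ 27.0000.


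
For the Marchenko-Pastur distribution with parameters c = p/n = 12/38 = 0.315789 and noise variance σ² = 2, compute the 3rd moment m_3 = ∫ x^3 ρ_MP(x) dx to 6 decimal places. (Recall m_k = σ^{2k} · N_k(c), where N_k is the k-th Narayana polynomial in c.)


E[X³] = σ⁶ (1 + 3c + c²) (third MP moment). With σ² = 2 (so σ⁶ = 8) and c = 12/38 = 0.315789: E[X³] = 8 · (1 + 3·0.315789 + (0.315789)²) = 8 · 2.047091.

So E[X^3] = 16.376731.


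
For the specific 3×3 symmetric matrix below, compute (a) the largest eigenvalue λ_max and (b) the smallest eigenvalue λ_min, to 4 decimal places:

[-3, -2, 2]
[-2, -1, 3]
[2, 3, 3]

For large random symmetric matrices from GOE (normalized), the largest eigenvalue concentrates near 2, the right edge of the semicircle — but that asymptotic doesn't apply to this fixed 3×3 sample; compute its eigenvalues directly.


Since M is real symmetric, all three eigenvalues are real; they are the roots of det(λI − M) = λ³ − (tr M) λ² + s λ − det M, where s is the sum of the principal 2×2 minors.
tr M = -3 + (-1) + 3 = -1.
s = ((-3)·(-1) − (-2)²) + ((-3)·3 − 2²) + ((-1)·3 − 3²) = -1 + (-13) + (-12) = -26.
det M (expand along row 1) = (-3)·(-12) − (-2)·(-12) + 2·(-4) = 4.
Characteristic polynomial: λ³ + λ² − 26λ − 4 = 0.
Substitute λ = y + (tr M)/3 = y − 0.333333 to remove the quadratic term: y³ + p·y + q = 0 with p = s − (tr M)²/3 = -26.333333 and q = −2(tr M)³/27 + (tr M)·s/3 − det M = 4.740741.
Three real roots ⇒ use the trigonometric (Viète) form: r = 2√(−p/3) = 5.925463, φ = arccos(3q/(p·r)) = arccos(-0.091146) = 1.662069 rad.
y_k = r·cos(φ/3 − 2πk/3) for k = 0, 1, 2 gives y = 5.039101, 0.180251, -5.219352.
λ_k = y_k − 0.333333 gives λ = 4.7058, -0.1531, -5.5527 (check: the sum is -1.0000 = tr M).

Hence λ_max = 4.7058 and λ_min = -5.5527.


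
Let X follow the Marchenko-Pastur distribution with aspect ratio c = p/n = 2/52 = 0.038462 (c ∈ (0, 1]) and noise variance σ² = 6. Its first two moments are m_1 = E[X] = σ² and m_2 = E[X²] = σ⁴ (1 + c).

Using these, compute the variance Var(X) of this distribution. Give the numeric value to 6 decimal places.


m_1 = E[X] = σ² = 6, so m_1² = 36.
m_2 = E[X²] = σ⁴ (1 + c) = 36 · (1 + 0.038462) = 36 · 1.038462 = 37.384615.
(Note m_2 − m_1² simplifies to c · σ⁴ = 0.038462 · 36.)

Var(X) = m_2 − m_1² = 37.384615 − 36 = 1.384615.


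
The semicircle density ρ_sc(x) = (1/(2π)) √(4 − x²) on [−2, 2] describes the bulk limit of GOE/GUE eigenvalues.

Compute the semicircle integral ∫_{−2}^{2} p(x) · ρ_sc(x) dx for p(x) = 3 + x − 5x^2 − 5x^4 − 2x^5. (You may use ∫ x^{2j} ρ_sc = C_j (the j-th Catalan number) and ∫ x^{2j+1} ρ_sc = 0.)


Write p(x) = Σ a_i x^i, split into monomials and integrate each against ρ_sc separately.
Using ∫ x^{2j} ρ_sc = C_j = (1/(j+1)) C(2j, j) (Catalan numbers) and ∫ x^{2j+1} ρ_sc = 0 (odd monomials vanish by symmetry):
  i = 0 (even): a_0 · C_{0} = 3 · 1 = 3
  i = 1 (odd): ∫ x^1 ρ_sc = 0 (vanishes)
  i = 2 (even): a_2 · C_{1} = -5 · 1 = -5
  i = 4 (even): a_4 · C_{2} = -5 · 2 = -10
  i = 5 (odd): ∫ x^5 ρ_sc = 0 (vanishes)

Summing the contributions: ∫_{−2}^{2} p(x) ρ_sc(x) dx = 3 + (-5) + (-10) = -12.


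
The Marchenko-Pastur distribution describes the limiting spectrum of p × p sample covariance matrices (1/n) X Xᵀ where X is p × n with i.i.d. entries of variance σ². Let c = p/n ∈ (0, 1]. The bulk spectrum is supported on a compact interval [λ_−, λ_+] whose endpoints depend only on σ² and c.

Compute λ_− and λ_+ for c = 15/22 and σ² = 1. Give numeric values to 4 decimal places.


c = 15/22 = 0.681818; √c = 0.825723.
λ_− = σ² (1 − √c)² = 1 · (1 − 0.825723)² = 1 · (0.174277)² = 0.030373.
λ_+ = σ² (1 + √c)² = 1 · (1 + 0.825723)² = 1 · (1.825723)² = 3.333264.

Rounded to 4 decimal places: λ_− ≈ 0.0304, λ_+ ≈ 3.3333.


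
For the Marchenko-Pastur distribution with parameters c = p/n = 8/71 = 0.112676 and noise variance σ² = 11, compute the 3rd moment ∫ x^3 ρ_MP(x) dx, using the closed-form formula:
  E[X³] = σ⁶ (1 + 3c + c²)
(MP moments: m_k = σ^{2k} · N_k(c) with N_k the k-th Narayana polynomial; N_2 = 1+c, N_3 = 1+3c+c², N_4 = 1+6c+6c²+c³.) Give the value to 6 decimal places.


E[X³] = σ⁶ (1 + 3c + c²) (third MP moment). With σ² = 11 (so σ⁶ = 1331) and c = 8/71 = 0.112676: E[X³] = 1331 · (1 + 3·0.112676 + (0.112676)²) = 1331 · 1.350724.

So E[X^3] = 1797.813727.


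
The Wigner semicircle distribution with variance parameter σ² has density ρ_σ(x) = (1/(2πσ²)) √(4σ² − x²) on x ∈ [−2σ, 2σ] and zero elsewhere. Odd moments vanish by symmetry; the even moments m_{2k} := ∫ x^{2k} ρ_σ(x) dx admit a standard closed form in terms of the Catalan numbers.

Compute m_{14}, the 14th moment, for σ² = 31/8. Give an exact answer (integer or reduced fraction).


By the scaled semicircle moment identity, m_{2k} = σ^{2k} · C_k with k = 7.
C_7 = (1/(k+1)) · C(2k, k) = (1/8) · C(14, 7) = (1/8) · 3432 = 429.
σ^{2k} = (σ²)^k = (31/8)^7 = 27512614111/2097152.

Therefore m_{14} = σ^{14} · C_7 = (27512614111/2097152) · 429 = 11802911453619/2097152.


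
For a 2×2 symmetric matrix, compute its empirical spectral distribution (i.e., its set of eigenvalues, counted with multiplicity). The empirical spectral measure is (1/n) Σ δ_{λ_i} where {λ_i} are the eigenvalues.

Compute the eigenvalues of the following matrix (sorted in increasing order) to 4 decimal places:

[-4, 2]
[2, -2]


Since M is real symmetric, both eigenvalues are real; they are the roots of det(λI − M) = λ² − (tr M) λ + det M.
tr M = -4 + (-2) = -6.
det M = (-4)·(-2) − 2² = 8 − 4 = 4.
Characteristic polynomial: λ² + 6λ + 4 = 0.
Discriminant Δ = (tr M)² − 4·det M = 36 − 16 = 20; √Δ = 4.472136.
λ = (tr M ± √Δ)/2 = (-6 ± 4.472136)/2, giving (tr M − √Δ)/2 = -5.2361 and (tr M + √Δ)/2 = -0.7639.

Eigenvalues sorted in increasing order: [-5.2361, -0.7639].


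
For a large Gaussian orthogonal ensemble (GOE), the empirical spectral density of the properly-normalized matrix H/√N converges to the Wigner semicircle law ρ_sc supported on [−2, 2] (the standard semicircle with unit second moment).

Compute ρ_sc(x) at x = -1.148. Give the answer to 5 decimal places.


ρ_sc(x) = (1/(2π)) √(4 − x²). With x = -1.148:
  4 − x² = 4 − (-1.148)² = 4 − 1.317904 = 2.682096.
  √(4 − x²) = 1.637711.
  1/(2π) = 0.159155.
  ρ_sc(-1.148) = 0.159155 · 1.637711 = 0.260650.

Rounded to 5 decimal places: ρ_sc(-1.148) ≈ 0.26065.


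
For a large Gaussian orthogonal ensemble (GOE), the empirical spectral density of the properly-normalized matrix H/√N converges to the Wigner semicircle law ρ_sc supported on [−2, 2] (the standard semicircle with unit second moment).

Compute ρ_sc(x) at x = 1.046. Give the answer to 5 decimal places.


ρ_sc(x) = (1/(2π)) √(4 − x²). With x = 1.046:
  4 − x² = 4 − (1.046)² = 4 − 1.094116 = 2.905884.
  √(4 − x²) = 1.704665.
  1/(2π) = 0.159155.
  ρ_sc(1.046) = 0.159155 · 1.704665 = 0.271306.

Rounded to 5 decimal places: ρ_sc(1.046) ≈ 0.27131.


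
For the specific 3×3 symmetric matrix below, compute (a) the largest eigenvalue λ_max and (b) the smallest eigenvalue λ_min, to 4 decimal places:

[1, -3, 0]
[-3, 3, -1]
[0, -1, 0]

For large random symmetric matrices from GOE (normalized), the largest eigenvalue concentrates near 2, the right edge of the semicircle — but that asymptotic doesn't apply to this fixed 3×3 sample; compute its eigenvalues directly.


Since M is real symmetric, all three eigenvalues are real; they are the roots of det(λI − M) = λ³ − (tr M) λ² + s λ − det M, where s is the sum of the principal 2×2 minors.
tr M = 1 + 3 + 0 = 4.
s = (1·3 − (-3)²) + (1·0 − 0²) + (3·0 − (-1)²) = -6 + 0 + (-1) = -7.
det M (expand along row 1) = 1·(-1) − (-3)·0 + 0·3 = -1.
Characteristic polynomial: λ³ − 4λ² − 7λ + 1 = 0.
Substitute λ = y + (tr M)/3 = y + 1.333333 to remove the quadratic term: y³ + p·y + q = 0 with p = s − (tr M)²/3 = -12.333333 and q = −2(tr M)³/27 + (tr M)·s/3 − det M = -13.074074.
Three real roots ⇒ use the trigonometric (Viète) form: r = 2√(−p/3) = 4.055175, φ = arccos(3q/(p·r)) = arccos(0.784228) = 0.669346 rad.
y_k = r·cos(φ/3 − 2πk/3) for k = 0, 1, 2 gives y = 3.954659, -1.200259, -2.754400.
λ_k = y_k + 1.333333 gives λ = 5.2880, 0.1331, -1.4211 (check: the sum is 4.0000 = tr M).

Hence λ_max = 5.2880 and λ_min = -1.4211.


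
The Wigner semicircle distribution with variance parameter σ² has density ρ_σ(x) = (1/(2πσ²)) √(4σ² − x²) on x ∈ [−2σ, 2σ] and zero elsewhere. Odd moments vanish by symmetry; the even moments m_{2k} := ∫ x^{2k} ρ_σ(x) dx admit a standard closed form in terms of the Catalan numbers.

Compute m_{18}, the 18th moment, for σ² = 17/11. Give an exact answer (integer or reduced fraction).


By the scaled semicircle moment identity, m_{2k} = σ^{2k} · C_k with k = 9.
C_9 = (1/(k+1)) · C(2k, k) = (1/10) · C(18, 9) = (1/10) · 48620 = 4862.
σ^{2k} = (σ²)^k = (17/11)^9 = 118587876497/2357947691.

Therefore m_{18} = σ^{18} · C_9 = (118587876497/2357947691) · 4862 = 52415841411674/214358881.


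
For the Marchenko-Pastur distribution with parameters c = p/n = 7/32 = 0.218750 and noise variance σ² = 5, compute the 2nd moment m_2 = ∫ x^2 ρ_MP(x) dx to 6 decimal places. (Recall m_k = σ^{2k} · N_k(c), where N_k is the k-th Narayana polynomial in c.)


E[X²] = σ⁴ (1 + c) (second MP moment). With σ² = 5 (so σ⁴ = 25) and c = 7/32 = 0.218750: E[X²] = 25 · (1 + 0.218750) = 25 · 1.218750.

So E[X^2] = 30.468750.


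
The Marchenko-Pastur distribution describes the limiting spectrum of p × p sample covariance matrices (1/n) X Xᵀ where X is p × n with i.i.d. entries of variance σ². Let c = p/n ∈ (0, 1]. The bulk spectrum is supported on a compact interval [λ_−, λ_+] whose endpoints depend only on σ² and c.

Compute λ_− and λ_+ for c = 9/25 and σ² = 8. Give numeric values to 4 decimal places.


c = 9/25 = 0.360000; √c = 0.600000.
λ_− = σ² (1 − √c)² = 8 · (1 − 0.600000)² = 8 · (0.400000)² = 1.280000.
λ_+ = σ² (1 + √c)² = 8 · (1 + 0.600000)² = 8 · (1.600000)² = 20.480000.

Rounded to 4 decimal places: λ_− ≈ 1.2800, λ_+ ≈ 20.4800.


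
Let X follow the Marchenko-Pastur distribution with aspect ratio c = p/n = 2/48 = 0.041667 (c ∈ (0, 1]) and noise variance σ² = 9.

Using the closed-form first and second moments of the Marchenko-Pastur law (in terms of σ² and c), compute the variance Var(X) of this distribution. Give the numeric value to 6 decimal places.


Recall the MP moments m_1 = E[X] = σ² and m_2 = E[X²] = σ⁴ (1 + c).
m_1 = E[X] = σ² = 9, so m_1² = 81.
m_2 = E[X²] = σ⁴ (1 + c) = 81 · (1 + 0.041667) = 81 · 1.041667 = 84.375000.
(Note m_2 − m_1² simplifies to c · σ⁴ = 0.041667 · 81.)

Var(X) = m_2 − m_1² = 84.375000 − 81 = 3.375000.


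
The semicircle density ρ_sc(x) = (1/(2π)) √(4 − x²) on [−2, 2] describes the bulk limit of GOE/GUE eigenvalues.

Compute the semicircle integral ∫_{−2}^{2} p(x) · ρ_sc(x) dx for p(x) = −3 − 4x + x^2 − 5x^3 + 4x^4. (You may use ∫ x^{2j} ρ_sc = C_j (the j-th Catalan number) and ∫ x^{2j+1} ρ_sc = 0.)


Write p(x) = Σ a_i x^i, split into monomials and integrate each against ρ_sc separately.
Using ∫ x^{2j} ρ_sc = C_j = (1/(j+1)) C(2j, j) (Catalan numbers) and ∫ x^{2j+1} ρ_sc = 0 (odd monomials vanish by symmetry):
  i = 0 (even): a_0 · C_{0} = -3 · 1 = -3
  i = 1 (odd): ∫ x^1 ρ_sc = 0 (vanishes)
  i = 2 (even): a_2 · C_{1} = 1 · 1 = 1
  i = 3 (odd): ∫ x^3 ρ_sc = 0 (vanishes)
  i = 4 (even): a_4 · C_{2} = 4 · 2 = 8

Summing the contributions: ∫_{−2}^{2} p(x) ρ_sc(x) dx = (-3) + 1 + 8 = 6.


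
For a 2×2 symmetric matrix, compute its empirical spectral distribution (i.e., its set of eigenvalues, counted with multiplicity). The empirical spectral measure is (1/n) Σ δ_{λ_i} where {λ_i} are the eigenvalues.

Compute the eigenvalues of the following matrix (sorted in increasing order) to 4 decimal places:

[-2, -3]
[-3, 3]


Since M is real symmetric, both eigenvalues are real; they are the roots of det(λI − M) = λ² − (tr M) λ + det M.
tr M = -2 + 3 = 1.
det M = (-2)·3 − (-3)² = -6 − 9 = -15.
Characteristic polynomial: λ² − λ − 15 = 0.
Discriminant Δ = (tr M)² − 4·det M = 1 − (-60) = 61; √Δ = 7.810250.
λ = (tr M ± √Δ)/2 = (1 ± 7.810250)/2, giving (tr M − √Δ)/2 = -3.4051 and (tr M + √Δ)/2 = 4.4051.

Eigenvalues sorted in increasing order: [-3.4051, 4.4051].


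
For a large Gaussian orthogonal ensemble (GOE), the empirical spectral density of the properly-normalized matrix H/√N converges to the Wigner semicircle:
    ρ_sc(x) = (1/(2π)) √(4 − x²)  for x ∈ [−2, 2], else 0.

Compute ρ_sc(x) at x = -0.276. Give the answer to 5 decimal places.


ρ_sc(x) = (1/(2π)) √(4 − x²). With x = -0.276:
  4 − x² = 4 − (-0.276)² = 4 − 0.076176 = 3.923824.
  √(4 − x²) = 1.980864.
  1/(2π) = 0.159155.
  ρ_sc(-0.276) = 0.159155 · 1.980864 = 0.315264.

Rounded to 5 decimal places: ρ_sc(-0.276) ≈ 0.31526.


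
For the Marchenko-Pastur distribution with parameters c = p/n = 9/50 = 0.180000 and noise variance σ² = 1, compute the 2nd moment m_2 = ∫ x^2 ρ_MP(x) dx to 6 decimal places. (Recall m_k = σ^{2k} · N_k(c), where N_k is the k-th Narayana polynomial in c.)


E[X²] = σ⁴ (1 + c) (second MP moment). With σ² = 1 (so σ⁴ = 1) and c = 9/50 = 0.180000: E[X²] = 1 · (1 + 0.180000) = 1 · 1.180000.

So E[X^2] = 1.180000.


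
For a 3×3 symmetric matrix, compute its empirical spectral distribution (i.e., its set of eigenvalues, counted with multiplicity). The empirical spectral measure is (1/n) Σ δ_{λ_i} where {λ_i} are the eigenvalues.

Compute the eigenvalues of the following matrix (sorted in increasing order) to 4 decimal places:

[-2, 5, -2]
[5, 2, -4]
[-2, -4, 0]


Since M is real symmetric, all three eigenvalues are real; they are the roots of det(λI − M) = λ³ − (tr M) λ² + s λ − det M, where s is the sum of the principal 2×2 minors.
tr M = -2 + 2 + 0 = 0.
s = ((-2)·2 − 5²) + ((-2)·0 − (-2)²) + (2·0 − (-4)²) = -29 + (-4) + (-16) = -49.
det M (expand along row 1) = (-2)·(-16) − 5·(-8) + (-2)·(-16) = 104.
Characteristic polynomial: λ³ − 49λ − 104 = 0.
Substitute λ = y + (tr M)/3 = y + 0.000000 to remove the quadratic term: y³ + p·y + q = 0 with p = s − (tr M)²/3 = -49.000000 and q = −2(tr M)³/27 + (tr M)·s/3 − det M = -104.000000.
Three real roots ⇒ use the trigonometric (Viète) form: r = 2√(−p/3) = 8.082904, φ = arccos(3q/(p·r)) = arccos(0.787755) = 0.663641 rad.
y_k = r·cos(φ/3 − 2πk/3) for k = 0, 1, 2 gives y = 7.885939, -2.407073, -5.478866.
λ_k = y_k + 0.000000 gives λ = 7.8859, -2.4071, -5.4789 (check: the sum is 0.0000 = tr M).

Eigenvalues sorted in increasing order: [-5.4789, -2.4071, 7.8859].


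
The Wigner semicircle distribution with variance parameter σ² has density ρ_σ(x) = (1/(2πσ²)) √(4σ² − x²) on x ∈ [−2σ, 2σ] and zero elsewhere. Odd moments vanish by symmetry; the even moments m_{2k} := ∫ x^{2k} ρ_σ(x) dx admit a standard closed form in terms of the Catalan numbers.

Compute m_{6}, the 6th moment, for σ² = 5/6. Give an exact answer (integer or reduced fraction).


By the scaled semicircle moment identity, m_{2k} = σ^{2k} · C_k with k = 3.
C_3 = (1/(k+1)) · C(2k, k) = (1/4) · C(6, 3) = (1/4) · 20 = 5.
σ^{2k} = (σ²)^k = (5/6)^3 = 125/216.

Therefore m_{6} = σ^{6} · C_3 = (125/216) · 5 = 625/216.


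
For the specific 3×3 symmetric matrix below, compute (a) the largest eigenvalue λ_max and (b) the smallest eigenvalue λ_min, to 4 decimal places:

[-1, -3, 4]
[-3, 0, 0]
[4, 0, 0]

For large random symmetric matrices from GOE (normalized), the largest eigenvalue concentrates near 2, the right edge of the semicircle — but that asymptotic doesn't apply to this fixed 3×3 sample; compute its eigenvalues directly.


Since M is real symmetric, all three eigenvalues are real; they are the roots of det(λI − M) = λ³ − (tr M) λ² + s λ − det M, where s is the sum of the principal 2×2 minors.
tr M = -1 + 0 + 0 = -1.
s = ((-1)·0 − (-3)²) + ((-1)·0 − 4²) + (0·0 − 0²) = -9 + (-16) + 0 = -25.
det M (expand along row 1) = (-1)·0 − (-3)·0 + 4·0 = 0.
Characteristic polynomial: λ³ + λ² − 25λ = 0.
Substitute λ = y + (tr M)/3 = y − 0.333333 to remove the quadratic term: y³ + p·y + q = 0 with p = s − (tr M)²/3 = -25.333333 and q = −2(tr M)³/27 + (tr M)·s/3 − det M = 8.407407.
Three real roots ⇒ use the trigonometric (Viète) form: r = 2√(−p/3) = 5.811865, φ = arccos(3q/(p·r)) = arccos(-0.171307) = 1.742953 rad.
y_k = r·cos(φ/3 − 2πk/3) for k = 0, 1, 2 gives y = 4.858271, 0.333333, -5.191604.
λ_k = y_k − 0.333333 gives λ = 4.5249, 0.0000, -5.5249 (check: the sum is -1.0000 = tr M).

Hence λ_max = 4.5249 and λ_min = -5.5249.


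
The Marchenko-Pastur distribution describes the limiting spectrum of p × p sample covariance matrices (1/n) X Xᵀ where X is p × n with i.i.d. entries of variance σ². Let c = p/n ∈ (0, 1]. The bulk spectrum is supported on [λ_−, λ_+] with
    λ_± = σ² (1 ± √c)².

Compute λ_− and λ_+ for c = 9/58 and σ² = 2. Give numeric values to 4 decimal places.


c = 9/58 = 0.155172; √c = 0.393919.
λ_− = σ² (1 − √c)² = 2 · (1 − 0.393919)² = 2 · (0.606081)² = 0.734668.
λ_+ = σ² (1 + √c)² = 2 · (1 + 0.393919)² = 2 · (1.393919)² = 3.886022.

Rounded to 4 decimal places: λ_− ≈ 0.7347, λ_+ ≈ 3.8860.


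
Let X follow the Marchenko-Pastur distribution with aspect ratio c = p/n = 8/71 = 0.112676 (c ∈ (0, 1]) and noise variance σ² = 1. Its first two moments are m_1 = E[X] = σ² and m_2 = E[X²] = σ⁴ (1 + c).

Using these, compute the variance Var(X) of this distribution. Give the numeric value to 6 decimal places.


m_1 = E[X] = σ² = 1, so m_1² = 1.
m_2 = E[X²] = σ⁴ (1 + c) = 1 · (1 + 0.112676) = 1 · 1.112676 = 1.112676.
(Note m_2 − m_1² simplifies to c · σ⁴ = 0.112676 · 1.)

Var(X) = m_2 − m_1² = 1.112676 − 1 = 0.112676.


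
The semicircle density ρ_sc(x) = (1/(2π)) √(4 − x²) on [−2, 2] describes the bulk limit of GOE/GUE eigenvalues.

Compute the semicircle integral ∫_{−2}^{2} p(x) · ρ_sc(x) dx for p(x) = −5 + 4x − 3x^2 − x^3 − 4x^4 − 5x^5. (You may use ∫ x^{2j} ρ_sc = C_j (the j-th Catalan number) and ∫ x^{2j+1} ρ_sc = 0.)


Write p(x) = Σ a_i x^i, split into monomials and integrate each against ρ_sc separately.
Using ∫ x^{2j} ρ_sc = C_j = (1/(j+1)) C(2j, j) (Catalan numbers) and ∫ x^{2j+1} ρ_sc = 0 (odd monomials vanish by symmetry):
  i = 0 (even): a_0 · C_{0} = -5 · 1 = -5
  i = 1 (odd): ∫ x^1 ρ_sc = 0 (vanishes)
  i = 2 (even): a_2 · C_{1} = -3 · 1 = -3
  i = 3 (odd): ∫ x^3 ρ_sc = 0 (vanishes)
  i = 4 (even): a_4 · C_{2} = -4 · 2 = -8
  i = 5 (odd): ∫ x^5 ρ_sc = 0 (vanishes)

Summing the contributions: ∫_{−2}^{2} p(x) ρ_sc(x) dx = (-5) + (-3) + (-8) = -16.


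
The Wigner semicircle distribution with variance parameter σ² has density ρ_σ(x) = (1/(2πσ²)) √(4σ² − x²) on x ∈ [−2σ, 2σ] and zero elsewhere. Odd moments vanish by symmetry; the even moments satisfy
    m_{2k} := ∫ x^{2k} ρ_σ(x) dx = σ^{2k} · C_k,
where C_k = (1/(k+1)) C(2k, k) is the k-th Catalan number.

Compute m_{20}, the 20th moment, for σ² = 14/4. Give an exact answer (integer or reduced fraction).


By the scaled semicircle moment identity, m_{2k} = σ^{2k} · C_k with k = 10.
C_10 = (1/(k+1)) · C(2k, k) = (1/11) · C(20, 10) = (1/11) · 184756 = 16796.
σ^{2k} = (σ²)^k = (14/4)^10 = 282475249/1024.

Therefore m_{20} = σ^{20} · C_10 = (282475249/1024) · 16796 = 1186113570551/256.


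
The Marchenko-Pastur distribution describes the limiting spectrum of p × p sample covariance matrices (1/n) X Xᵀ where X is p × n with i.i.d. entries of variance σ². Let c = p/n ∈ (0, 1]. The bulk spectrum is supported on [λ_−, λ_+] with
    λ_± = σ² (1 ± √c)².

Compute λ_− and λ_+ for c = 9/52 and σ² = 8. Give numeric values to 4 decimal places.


c = 9/52 = 0.173077; √c = 0.416025.
λ_− = σ² (1 − √c)² = 8 · (1 − 0.416025)² = 8 · (0.583975)² = 2.728213.
λ_+ = σ² (1 + √c)² = 8 · (1 + 0.416025)² = 8 · (1.416025)² = 16.041018.

Rounded to 4 decimal places: λ_− ≈ 2.7282, λ_+ ≈ 16.0410.


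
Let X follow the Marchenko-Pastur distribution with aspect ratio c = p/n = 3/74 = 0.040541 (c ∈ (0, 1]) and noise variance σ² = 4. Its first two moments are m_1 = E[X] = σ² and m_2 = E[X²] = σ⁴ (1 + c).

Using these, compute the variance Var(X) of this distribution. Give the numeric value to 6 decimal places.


m_1 = E[X] = σ² = 4, so m_1² = 16.
m_2 = E[X²] = σ⁴ (1 + c) = 16 · (1 + 0.040541) = 16 · 1.040541 = 16.648649.
(Note m_2 − m_1² simplifies to c · σ⁴ = 0.040541 · 16.)

Var(X) = m_2 − m_1² = 16.648649 − 16 = 0.648649.


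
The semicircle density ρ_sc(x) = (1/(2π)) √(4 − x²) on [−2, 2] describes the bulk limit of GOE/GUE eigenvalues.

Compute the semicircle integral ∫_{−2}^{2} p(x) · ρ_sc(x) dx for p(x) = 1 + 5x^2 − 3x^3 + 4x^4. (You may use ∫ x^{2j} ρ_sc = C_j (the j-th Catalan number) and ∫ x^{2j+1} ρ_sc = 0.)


Write p(x) = Σ a_i x^i, split into monomials and integrate each against ρ_sc separately.
Using ∫ x^{2j} ρ_sc = C_j = (1/(j+1)) C(2j, j) (Catalan numbers) and ∫ x^{2j+1} ρ_sc = 0 (odd monomials vanish by symmetry):
  i = 0 (even): a_0 · C_{0} = 1 · 1 = 1
  i = 2 (even): a_2 · C_{1} = 5 · 1 = 5
  i = 3 (odd): ∫ x^3 ρ_sc = 0 (vanishes)
  i = 4 (even): a_4 · C_{2} = 4 · 2 = 8

Summing the contributions: ∫_{−2}^{2} p(x) ρ_sc(x) dx = 1 + 5 + 8 = 14.


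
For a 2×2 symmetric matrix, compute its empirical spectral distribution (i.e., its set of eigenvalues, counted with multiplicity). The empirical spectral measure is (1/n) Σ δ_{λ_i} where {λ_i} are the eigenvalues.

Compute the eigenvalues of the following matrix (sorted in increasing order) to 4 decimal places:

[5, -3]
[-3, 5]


Since M is real symmetric, both eigenvalues are real; they are the roots of det(λI − M) = λ² − (tr M) λ + det M.
tr M = 5 + 5 = 10.
det M = 5·5 − (-3)² = 25 − 9 = 16.
Characteristic polynomial: λ² − 10λ + 16 = 0.
Discriminant Δ = (tr M)² − 4·det M = 100 − 64 = 36; √Δ = 6.000000.
λ = (tr M ± √Δ)/2 = (10 ± 6.000000)/2, giving (tr M − √Δ)/2 = 2.0000 and (tr M + √Δ)/2 = 8.0000.

Eigenvalues sorted in increasing order: [2.0000, 8.0000].


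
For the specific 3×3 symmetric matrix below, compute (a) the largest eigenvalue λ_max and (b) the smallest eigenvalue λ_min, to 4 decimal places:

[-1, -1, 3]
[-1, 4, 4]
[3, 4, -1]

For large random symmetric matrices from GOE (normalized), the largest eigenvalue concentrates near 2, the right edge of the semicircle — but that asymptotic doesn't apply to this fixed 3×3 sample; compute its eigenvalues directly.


Since M is real symmetric, all three eigenvalues are real; they are the roots of det(λI − M) = λ³ − (tr M) λ² + s λ − det M, where s is the sum of the principal 2×2 minors.
tr M = -1 + 4 + (-1) = 2.
s = ((-1)·4 − (-1)²) + ((-1)·(-1) − 3²) + (4·(-1) − 4²) = -5 + (-8) + (-20) = -33.
det M (expand along row 1) = (-1)·(-20) − (-1)·(-11) + 3·(-16) = -39.
Characteristic polynomial: λ³ − 2λ² − 33λ + 39 = 0.
Substitute λ = y + (tr M)/3 = y + 0.666667 to remove the quadratic term: y³ + p·y + q = 0 with p = s − (tr M)²/3 = -34.333333 and q = −2(tr M)³/27 + (tr M)·s/3 − det M = 16.407407.
Three real roots ⇒ use the trigonometric (Viète) form: r = 2√(−p/3) = 6.765928, φ = arccos(3q/(p·r)) = arccos(-0.211894) = 1.784309 rad.
y_k = r·cos(φ/3 − 2πk/3) for k = 0, 1, 2 gives y = 5.604067, 0.481130, -6.085196.
λ_k = y_k + 0.666667 gives λ = 6.2707, 1.1478, -5.4185 (check: the sum is 2.0000 = tr M).

Hence λ_max = 6.2707 and λ_min = -5.4185.


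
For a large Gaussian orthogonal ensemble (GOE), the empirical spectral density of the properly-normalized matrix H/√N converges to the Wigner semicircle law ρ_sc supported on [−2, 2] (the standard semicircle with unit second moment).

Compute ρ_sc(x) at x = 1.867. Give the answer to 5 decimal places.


ρ_sc(x) = (1/(2π)) √(4 − x²). With x = 1.867:
  4 − x² = 4 − (1.867)² = 4 − 3.485689 = 0.514311.
  √(4 − x²) = 0.717155.
  1/(2π) = 0.159155.
  ρ_sc(1.867) = 0.159155 · 0.717155 = 0.114139.

Rounded to 5 decimal places: ρ_sc(1.867) ≈ 0.11414.


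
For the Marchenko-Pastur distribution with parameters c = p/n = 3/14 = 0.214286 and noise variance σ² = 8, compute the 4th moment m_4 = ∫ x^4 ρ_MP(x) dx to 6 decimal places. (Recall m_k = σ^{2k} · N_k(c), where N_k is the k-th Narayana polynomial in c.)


E[X⁴] = σ⁸ (1 + 6c + 6c² + c³) (fourth MP moment). With σ² = 8 (so σ⁸ = 4096) and c = 3/14 = 0.214286: E[X⁴] = 4096 · (1 + 6·0.214286 + 6·(0.214286)² + (0.214286)³) = 4096 · 2.571064.

So E[X^4] = 10531.078717.
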